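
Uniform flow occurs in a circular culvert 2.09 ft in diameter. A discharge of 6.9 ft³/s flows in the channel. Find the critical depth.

At critical depth, Q² T / (g A³) = 1, i.e. A³/T = Q²/g = 6.9²/32.2 = 1.479.
Trying y = 1.03 ft: A³/T = 2.285 — over.
Trying y = 0.919 ft: A³/T = 1.477 — matches.

y_c = 0.919 ft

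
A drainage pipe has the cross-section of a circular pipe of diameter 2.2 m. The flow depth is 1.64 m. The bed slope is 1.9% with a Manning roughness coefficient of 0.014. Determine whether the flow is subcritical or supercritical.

supercritical

For a circular section of diameter D = 2.2 m at depth y = 1.64 m, the central angle is θ = 2 arccos(1 − 2y/D) = 4.168 rad. Then A = (D²/8)(θ − sin θ) = 3.039 m² and P = Dθ/2 = 4.585 m.
Hydraulic radius R = A/P = 3.039/4.585 = 0.6629 m.
V = (1/n) R^(2/3) √S = (1/0.014) × 0.6629^(2/3) × √0.019 = 7.485 m/s. Hydraulic depth D_h = A/T = 3.039/1.917 = 1.586 m.
Froude number Fr = V/√(g·D_h) = 7.485/√(9.81×1.586) = 1.9, which is greater than 1, so the flow is supercritical.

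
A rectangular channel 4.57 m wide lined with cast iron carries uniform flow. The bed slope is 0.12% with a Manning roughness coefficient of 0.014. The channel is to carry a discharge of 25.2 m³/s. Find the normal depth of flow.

y_n = 2.1 m

Manning's equation rearranged: A R^(2/3) = nQ / (1·√S) = 0.014 × 25.2 / (√0.0012) = 10.18.
Trying y = 2.41 m: A R^(2/3) = 12.25 — high.
Trying y = 2.1 m: A R^(2/3) = 10.19 — ≈ 10.18.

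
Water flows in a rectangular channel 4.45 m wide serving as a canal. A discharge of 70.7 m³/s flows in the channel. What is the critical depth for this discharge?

For a rectangular channel, critical depth y_c = (q²/g)^(1/3) where q = Q/b = 70.7/4.45 = 15.89 m²/s.
So y_c = (15.89²/9.81)^(1/3) = 2.95 m.

y_c = 2.95 m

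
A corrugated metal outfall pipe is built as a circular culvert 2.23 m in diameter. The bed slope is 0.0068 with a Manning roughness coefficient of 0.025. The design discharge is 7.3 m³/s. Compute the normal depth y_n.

Manning's equation rearranged: A R^(2/3) = nQ / (1·√S) = 0.025 × 7.3 / (√0.0068) = 2.213.
At y = 1.25 m: A R^(2/3) = 1.598 — low.
At y = 1.81 m: A R^(2/3) = 2.622 — high.
At y = 1.56 m: A R^(2/3) = 2.213 — ≈ 2.213.

y_n = 1.56 m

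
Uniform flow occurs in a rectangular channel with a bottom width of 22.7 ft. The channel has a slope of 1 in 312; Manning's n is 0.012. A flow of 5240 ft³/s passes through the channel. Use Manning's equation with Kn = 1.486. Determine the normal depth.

y_n = 10.6 ft

Manning's equation rearranged: A R^(2/3) = nQ / (1.486·√S) = 0.012 × 5240 / (1.486 × √0.003205) = 747.4.
At y = 13.4 ft: A R^(2/3) = 1021 — over.
At y = 7.33 ft: A R^(2/3) = 450.4 — short.
At y = 10.6 ft: A R^(2/3) = 748 — matches.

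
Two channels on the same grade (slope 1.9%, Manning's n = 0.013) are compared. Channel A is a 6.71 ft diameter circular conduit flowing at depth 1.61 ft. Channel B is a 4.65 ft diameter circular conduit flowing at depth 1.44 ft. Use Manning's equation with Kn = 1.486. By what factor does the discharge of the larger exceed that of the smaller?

1.61

Channel A: For a circular section of diameter D = 6.71 ft at depth y = 1.61 ft, the central angle is θ = 2 arccos(1 − 2y/D) = 2.048 rad. Then A = (D²/8)(θ − sin θ) = 6.524 ft² and P = Dθ/2 = 6.87 ft. Hydraulic radius R = A/P = 6.524/6.87 = 0.9496 ft. Q_A = (1.486/0.013)·6.524·0.9496^(2/3)·√0.019 = 99.31 ft³/s.
Channel B: For a circular section of diameter D = 4.65 ft at depth y = 1.44 ft, the central angle is θ = 2 arccos(1 − 2y/D) = 2.361 rad. Then A = (D²/8)(θ − sin θ) = 4.478 ft² and P = Dθ/2 = 5.488 ft. Hydraulic radius R = A/P = 4.478/5.488 = 0.8158 ft. Q_B = (1.486/0.013)·4.478·0.8158^(2/3)·√0.019 = 61.6 ft³/s.
The larger discharge is 99.31 ft³/s and the smaller is 61.6 ft³/s; the ratio is 1.61.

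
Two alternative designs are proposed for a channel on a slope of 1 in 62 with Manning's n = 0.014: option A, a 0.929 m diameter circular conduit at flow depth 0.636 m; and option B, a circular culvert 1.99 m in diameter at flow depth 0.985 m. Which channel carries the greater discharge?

channel B

Channel A: For a circular section of diameter D = 0.929 m at depth y = 0.636 m, the central angle is θ = 2 arccos(1 − 2y/D) = 3.898 rad. Then A = (D²/8)(θ − sin θ) = 0.4945 m² and P = Dθ/2 = 1.811 m. Hydraulic radius R = A/P = 0.4945/1.811 = 0.2731 m. Q_A = (1/0.014)·0.4945·0.2731^(2/3)·√0.01613 = 1.889 m³/s.
Channel B: For a circular section of diameter D = 1.99 m at depth y = 0.985 m, the central angle is θ = 2 arccos(1 − 2y/D) = 3.121 rad. Then A = (D²/8)(θ − sin θ) = 1.535 m² and P = Dθ/2 = 3.106 m. Hydraulic radius R = A/P = 1.535/3.106 = 0.4943 m. Q_B = (1/0.014)·1.535·0.4943^(2/3)·√0.01613 = 8.706 m³/s.
Q_A = 1.889 m³/s vs Q_B = 8.706 m³/s, so channel B carries more.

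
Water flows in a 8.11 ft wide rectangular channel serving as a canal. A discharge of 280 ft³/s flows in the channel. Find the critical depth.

For a rectangular channel, critical depth y_c = (q²/g)^(1/3) where q = Q/b = 280/8.11 = 34.53 ft²/s.
So y_c = (34.53²/32.2)^(1/3) = 3.33 ft.

y_c = 3.33 ft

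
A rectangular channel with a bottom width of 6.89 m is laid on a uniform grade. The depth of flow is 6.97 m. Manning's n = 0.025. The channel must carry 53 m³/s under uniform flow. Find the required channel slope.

Flow area A = b·y = 6.89 × 6.97 = 48.02 m². Wetted perimeter P = b + 2y = 6.89 + 2×6.97 = 20.83 m.
Hydraulic radius R = A/P = 48.02/20.83 = 2.305 m.
From Manning's equation, S = [nQ / (1 A R^(2/3))]² = [0.025 × 53 / (1 × 48.02 × 2.305^(2/3))]² = 0.00025.

S = 0.00025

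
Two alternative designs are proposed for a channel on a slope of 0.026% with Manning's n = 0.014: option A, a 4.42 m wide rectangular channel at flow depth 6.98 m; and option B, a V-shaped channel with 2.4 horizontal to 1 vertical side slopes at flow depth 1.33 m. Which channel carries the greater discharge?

channel A

Channel A: Flow area A = b·y = 4.42 × 6.98 = 30.85 m². Wetted perimeter P = b + 2y = 4.42 + 2×6.98 = 18.38 m. Hydraulic radius R = A/P = 30.85/18.38 = 1.679 m. Q_A = (1/0.014)·30.85·1.679^(2/3)·√0.00026 = 50.19 m³/s.
Channel B: For a triangular section with side slope z = 2.4: A = zy² = 2.4×1.33² = 4.245 m²; P = 2y√(1+z²) = 2×1.33×2.6 = 6.916 m. Hydraulic radius R = A/P = 4.245/6.916 = 0.6138 m. Q_B = (1/0.014)·4.245·0.6138^(2/3)·√0.00026 = 3.532 m³/s.
Q_A = 50.19 m³/s vs Q_B = 3.532 m³/s, so channel A carries more.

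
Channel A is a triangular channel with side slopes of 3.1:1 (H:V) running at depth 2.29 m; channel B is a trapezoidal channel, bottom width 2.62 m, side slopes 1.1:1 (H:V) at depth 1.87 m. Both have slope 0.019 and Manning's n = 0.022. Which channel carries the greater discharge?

channel A

Channel A: For a triangular section with side slope z = 3.1: A = zy² = 3.1×2.29² = 16.26 m²; P = 2y√(1+z²) = 2×2.29×3.257 = 14.92 m. Hydraulic radius R = A/P = 16.26/14.92 = 1.09 m. Q_A = (1/0.022)·16.26·1.09^(2/3)·√0.019 = 107.9 m³/s.
Channel B: With bottom width b = 2.62 m and side slope z = 1.1: A = (b + zy)y = (2.62 + 1.1×1.87)×1.87 = 8.746 m²; P = b + 2y√(1+z²) = 2.62 + 2×1.87×1.487 = 8.18 m. Hydraulic radius R = A/P = 8.746/8.18 = 1.069 m. Q_B = (1/0.022)·8.746·1.069^(2/3)·√0.019 = 57.3 m³/s.
Q_A = 107.9 m³/s vs Q_B = 57.3 m³/s, so channel A carries more.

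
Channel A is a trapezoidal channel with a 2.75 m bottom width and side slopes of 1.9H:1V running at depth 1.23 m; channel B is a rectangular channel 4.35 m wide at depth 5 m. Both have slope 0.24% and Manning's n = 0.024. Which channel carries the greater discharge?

channel B

Channel A: With bottom width b = 2.75 m and side slope z = 1.9: A = (b + zy)y = (2.75 + 1.9×1.23)×1.23 = 6.257 m²; P = b + 2y√(1+z²) = 2.75 + 2×1.23×2.147 = 8.032 m. Hydraulic radius R = A/P = 6.257/8.032 = 0.779 m. Q_A = (1/0.024)·6.257·0.779^(2/3)·√0.0024 = 10.81 m³/s.
Channel B: Flow area A = b·y = 4.35 × 5 = 21.75 m². Wetted perimeter P = b + 2y = 4.35 + 2×5 = 14.35 m. Hydraulic radius R = A/P = 21.75/14.35 = 1.516 m. Q_B = (1/0.024)·21.75·1.516^(2/3)·√0.0024 = 58.58 m³/s.
Q_A = 10.81 m³/s vs Q_B = 58.58 m³/s, so channel B carries more.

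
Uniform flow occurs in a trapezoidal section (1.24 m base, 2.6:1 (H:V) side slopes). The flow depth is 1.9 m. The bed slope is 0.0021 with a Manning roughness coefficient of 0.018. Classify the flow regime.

With bottom width b = 1.24 m and side slope z = 2.6: A = (b + zy)y = (1.24 + 2.6×1.9)×1.9 = 11.74 m²; P = b + 2y√(1+z²) = 1.24 + 2×1.9×2.786 = 11.83 m.
Hydraulic radius R = A/P = 11.74/11.83 = 0.9929 m.
V = (1/n) R^(2/3) √S = (1/0.018) × 0.9929^(2/3) × √0.0021 = 2.534 m/s. Hydraulic depth D_h = A/T = 11.74/11.12 = 1.056 m.
Froude number Fr = V/√(g·D_h) = 2.534/√(9.81×1.056) = 0.787, which is less than 1, so the flow is subcritical.

subcritical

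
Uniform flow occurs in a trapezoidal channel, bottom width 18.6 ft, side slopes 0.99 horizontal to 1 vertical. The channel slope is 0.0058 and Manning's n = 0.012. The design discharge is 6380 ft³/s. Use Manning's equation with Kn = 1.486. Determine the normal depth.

Manning's equation rearranged: A R^(2/3) = nQ / (1.486·√S) = 0.012 × 6380 / (1.486 × √0.0058) = 676.5.
Trying y = 9.05 ft: A R^(2/3) = 792.1 — over.
Trying y = 8.3 ft: A R^(2/3) = 677 — matches.

y_n = 8.3 ft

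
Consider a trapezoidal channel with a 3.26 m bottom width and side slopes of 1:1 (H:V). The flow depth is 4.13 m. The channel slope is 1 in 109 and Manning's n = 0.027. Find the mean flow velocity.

With bottom width b = 3.26 m and side slope z = 1: A = (b + zy)y = (3.26 + 1×4.13)×4.13 = 30.52 m²; P = b + 2y√(1+z²) = 3.26 + 2×4.13×1.414 = 14.94 m.
Hydraulic radius R = A/P = 30.52/14.94 = 2.043 m.
From Manning's equation, V = (1/n) R^(2/3) S^(1/2) = (1/0.027) × 2.043^(2/3) × 0.009174^(1/2) = 5.71 m/s.

V = 5.71 m/s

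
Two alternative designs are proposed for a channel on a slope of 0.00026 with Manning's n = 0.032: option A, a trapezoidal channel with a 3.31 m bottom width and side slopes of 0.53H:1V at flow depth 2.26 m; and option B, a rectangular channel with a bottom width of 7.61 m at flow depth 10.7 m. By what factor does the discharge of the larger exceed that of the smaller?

14

Channel A: With bottom width b = 3.31 m and side slope z = 0.53: A = (b + zy)y = (3.31 + 0.53×2.26)×2.26 = 10.19 m²; P = b + 2y√(1+z²) = 3.31 + 2×2.26×1.132 = 8.426 m. Hydraulic radius R = A/P = 10.19/8.426 = 1.209 m. Q_A = (1/0.032)·10.19·1.209^(2/3)·√0.00026 = 5.826 m³/s.
Channel B: Flow area A = b·y = 7.61 × 10.7 = 81.43 m². Wetted perimeter P = b + 2y = 7.61 + 2×10.7 = 29.01 m. Hydraulic radius R = A/P = 81.43/29.01 = 2.807 m. Q_B = (1/0.032)·81.43·2.807^(2/3)·√0.00026 = 81.64 m³/s.
The larger discharge is 81.64 m³/s and the smaller is 5.826 m³/s; the ratio is 14.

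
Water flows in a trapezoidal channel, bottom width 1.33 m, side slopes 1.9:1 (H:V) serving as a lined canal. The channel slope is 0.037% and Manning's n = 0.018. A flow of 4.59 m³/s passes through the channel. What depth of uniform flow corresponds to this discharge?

y_n = 1.35 m

Manning's equation rearranged: A R^(2/3) = nQ / (1·√S) = 0.018 × 4.59 / (√0.00037) = 4.295.
At y = 1.03 m: A R^(2/3) = 2.378 — low.
At y = 1.35 m: A R^(2/3) = 4.293 — ≈ 4.295.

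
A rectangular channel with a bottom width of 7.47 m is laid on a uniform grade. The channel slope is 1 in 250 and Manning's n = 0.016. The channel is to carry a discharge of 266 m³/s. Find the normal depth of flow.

y_n = 5.33 m

Manning's equation rearranged: A R^(2/3) = nQ / (1·√S) = 0.016 × 266 / (√0.004) = 67.29.
Trying y = 3.95 m: A R^(2/3) = 45.58 — low.
Trying y = 5.33 m: A R^(2/3) = 67.27 — matches.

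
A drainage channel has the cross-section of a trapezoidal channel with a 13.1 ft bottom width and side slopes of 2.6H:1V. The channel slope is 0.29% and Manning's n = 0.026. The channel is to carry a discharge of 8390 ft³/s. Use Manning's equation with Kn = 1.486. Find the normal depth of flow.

y_n = 14.1 ft

Manning's equation rearranged: A R^(2/3) = nQ / (1.486·√S) = 0.026 × 8390 / (1.486 × √0.0029) = 2726.
At y = 12.4 ft: A R^(2/3) = 2026 — low.
At y = 15.4 ft: A R^(2/3) = 3348 — high.
At y = 14.1 ft: A R^(2/3) = 2725 — ≈ 2726.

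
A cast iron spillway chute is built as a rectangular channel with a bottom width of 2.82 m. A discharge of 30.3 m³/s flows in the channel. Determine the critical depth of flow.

For a rectangular channel, critical depth y_c = (q²/g)^(1/3) where q = Q/b = 30.3/2.82 = 10.74 m²/s.
So y_c = (10.74²/9.81)^(1/3) = 2.27 m.

y_c = 2.27 m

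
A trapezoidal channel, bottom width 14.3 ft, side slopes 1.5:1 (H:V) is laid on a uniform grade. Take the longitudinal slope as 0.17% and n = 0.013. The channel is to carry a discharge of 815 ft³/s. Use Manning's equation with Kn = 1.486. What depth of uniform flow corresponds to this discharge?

Manning's equation rearranged: A R^(2/3) = nQ / (1.486·√S) = 0.013 × 815 / (1.486 × √0.0017) = 172.9.
Try y = 3.32 ft: A R^(2/3) = 115.9 — low.
Try y = 4.14 ft: A R^(2/3) = 172.9 — matches.

y_n = 4.14 ft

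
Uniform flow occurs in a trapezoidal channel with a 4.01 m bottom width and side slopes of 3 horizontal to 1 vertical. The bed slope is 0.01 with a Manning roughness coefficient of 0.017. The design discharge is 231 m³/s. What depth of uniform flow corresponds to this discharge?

y_n = 2.57 m

Manning's equation rearranged: A R^(2/3) = nQ / (1·√S) = 0.017 × 231 / (√0.01) = 39.27.
At y = 1.96 m: A R^(2/3) = 21.66 — too small.
At y = 2.57 m: A R^(2/3) = 39.23 — ≈ 39.27.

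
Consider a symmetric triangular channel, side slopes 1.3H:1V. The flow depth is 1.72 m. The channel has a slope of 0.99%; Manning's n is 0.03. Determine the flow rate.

Q = 9.88 m³/s

For a triangular section with side slope z = 1.3: A = zy² = 1.3×1.72² = 3.846 m²; P = 2y√(1+z²) = 2×1.72×1.64 = 5.642 m.
Hydraulic radius R = A/P = 3.846/5.642 = 0.6817 m.
Manning's equation: Q = (1/n) A R^(2/3) S^(1/2) = (1/0.03) × 3.846 × 0.6817^(2/3) × 0.0099^(1/2) = 9.88 m³/s.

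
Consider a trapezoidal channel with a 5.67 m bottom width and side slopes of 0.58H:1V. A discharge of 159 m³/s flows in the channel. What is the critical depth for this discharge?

y_c = 3.77 m

At critical depth, Q² T / (g A³) = 1, i.e. A³/T = Q²/g = 159²/9.81 = 2577.
Trying y = 4.24 m: A³/T = 3867 — high.
Trying y = 3.3 m: A³/T = 1650 — low.
Trying y = 3.77 m: A³/T = 2587 — close enough.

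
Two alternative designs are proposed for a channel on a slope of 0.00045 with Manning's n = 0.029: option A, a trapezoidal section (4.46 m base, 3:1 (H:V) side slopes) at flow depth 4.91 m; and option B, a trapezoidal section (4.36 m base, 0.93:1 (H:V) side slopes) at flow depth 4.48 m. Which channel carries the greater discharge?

Channel A: With bottom width b = 4.46 m and side slope z = 3: A = (b + zy)y = (4.46 + 3×4.91)×4.91 = 94.22 m²; P = b + 2y√(1+z²) = 4.46 + 2×4.91×3.162 = 35.51 m. Hydraulic radius R = A/P = 94.22/35.51 = 2.653 m. Q_A = (1/0.029)·94.22·2.653^(2/3)·√0.00045 = 132.1 m³/s.
Channel B: With bottom width b = 4.36 m and side slope z = 0.93: A = (b + zy)y = (4.36 + 0.93×4.48)×4.48 = 38.2 m²; P = b + 2y√(1+z²) = 4.36 + 2×4.48×1.366 = 16.6 m. Hydraulic radius R = A/P = 38.2/16.6 = 2.302 m. Q_B = (1/0.029)·38.2·2.302^(2/3)·√0.00045 = 48.71 m³/s.
Q_A = 132.1 m³/s vs Q_B = 48.71 m³/s, so channel A carries more.

channel A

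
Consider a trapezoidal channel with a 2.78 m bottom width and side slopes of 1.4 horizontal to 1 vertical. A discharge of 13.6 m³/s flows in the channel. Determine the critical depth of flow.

At critical depth, Q² T / (g A³) = 1, i.e. A³/T = Q²/g = 13.6²/9.81 = 18.85.
At y = 1.39 m: A³/T = 42.49 — too large.
At y = 0.883 m: A³/T = 8.491 — too small.
At y = 1.11 m: A³/T = 18.91 — close enough.

y_c = 1.11 m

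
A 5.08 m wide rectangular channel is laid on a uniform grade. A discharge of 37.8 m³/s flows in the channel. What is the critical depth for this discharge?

y_c = 1.78 m

For a rectangular channel, critical depth y_c = (q²/g)^(1/3) where q = Q/b = 37.8/5.08 = 7.441 m²/s.
So y_c = (7.441²/9.81)^(1/3) = 1.78 m.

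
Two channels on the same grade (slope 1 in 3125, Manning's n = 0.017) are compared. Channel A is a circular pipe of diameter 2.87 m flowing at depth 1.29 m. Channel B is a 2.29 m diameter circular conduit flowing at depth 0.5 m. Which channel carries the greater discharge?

Channel A: For a circular section of diameter D = 2.87 m at depth y = 1.29 m, the central angle is θ = 2 arccos(1 − 2y/D) = 2.939 rad. Then A = (D²/8)(θ − sin θ) = 2.819 m² and P = Dθ/2 = 4.218 m. Hydraulic radius R = A/P = 2.819/4.218 = 0.6684 m. Q_A = (1/0.017)·2.819·0.6684^(2/3)·√0.00032 = 2.268 m³/s.
Channel B: For a circular section of diameter D = 2.29 m at depth y = 0.5 m, the central angle is θ = 2 arccos(1 − 2y/D) = 1.945 rad. Then A = (D²/8)(θ − sin θ) = 0.6646 m² and P = Dθ/2 = 2.227 m. Hydraulic radius R = A/P = 0.6646/2.227 = 0.2985 m. Q_B = (1/0.017)·0.6646·0.2985^(2/3)·√0.00032 = 0.3124 m³/s.
Q_A = 2.268 m³/s vs Q_B = 0.3124 m³/s, so channel A carries more.

channel A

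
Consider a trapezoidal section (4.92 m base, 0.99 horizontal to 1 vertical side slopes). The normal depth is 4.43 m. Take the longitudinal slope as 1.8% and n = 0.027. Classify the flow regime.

With bottom width b = 4.92 m and side slope z = 0.99: A = (b + zy)y = (4.92 + 0.99×4.43)×4.43 = 41.22 m²; P = b + 2y√(1+z²) = 4.92 + 2×4.43×1.407 = 17.39 m.
Hydraulic radius R = A/P = 41.22/17.39 = 2.371 m.
V = (1/n) R^(2/3) √S = (1/0.027) × 2.371^(2/3) × √0.018 = 8.835 m/s. Hydraulic depth D_h = A/T = 41.22/13.69 = 3.011 m.
Froude number Fr = V/√(g·D_h) = 8.835/√(9.81×3.011) = 1.63, which is greater than 1, so the flow is supercritical.

supercritical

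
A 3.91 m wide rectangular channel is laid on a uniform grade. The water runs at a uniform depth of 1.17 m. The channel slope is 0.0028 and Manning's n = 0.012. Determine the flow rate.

Q = 16.4 m³/s

Flow area A = b·y = 3.91 × 1.17 = 4.575 m². Wetted perimeter P = b + 2y = 3.91 + 2×1.17 = 6.25 m.
Hydraulic radius R = A/P = 4.575/6.25 = 0.732 m.
Manning's equation: Q = (1/n) A R^(2/3) S^(1/2) = (1/0.012) × 4.575 × 0.732^(2/3) × 0.0028^(1/2) = 16.4 m³/s.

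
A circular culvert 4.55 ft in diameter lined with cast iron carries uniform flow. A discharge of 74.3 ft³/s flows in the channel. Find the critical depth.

At critical depth, Q² T / (g A³) = 1, i.e. A³/T = Q²/g = 74.3²/32.2 = 171.4.
At y = 2.88 ft: A³/T = 291.2 — too large.
At y = 2 ft: A³/T = 72.15 — too small.
At y = 2.51 ft: A³/T = 171.9 — matches.

y_c = 2.51 ft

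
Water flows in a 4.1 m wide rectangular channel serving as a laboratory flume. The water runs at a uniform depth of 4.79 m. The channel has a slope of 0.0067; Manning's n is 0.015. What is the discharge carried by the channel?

Q = 136 m³/s

Flow area A = b·y = 4.1 × 4.79 = 19.64 m². Wetted perimeter P = b + 2y = 4.1 + 2×4.79 = 13.68 m.
Hydraulic radius R = A/P = 19.64/13.68 = 1.436 m.
Manning's equation: Q = (1/n) A R^(2/3) S^(1/2) = (1/0.015) × 19.64 × 1.436^(2/3) × 0.0067^(1/2) = 136 m³/s.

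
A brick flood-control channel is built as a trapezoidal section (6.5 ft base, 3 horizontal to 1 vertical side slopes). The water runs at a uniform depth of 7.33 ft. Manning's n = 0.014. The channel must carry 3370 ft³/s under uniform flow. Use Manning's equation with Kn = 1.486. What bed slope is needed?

S = 0.0037

With bottom width b = 6.5 ft and side slope z = 3: A = (b + zy)y = (6.5 + 3×7.33)×7.33 = 208.8 ft²; P = b + 2y√(1+z²) = 6.5 + 2×7.33×3.162 = 52.86 ft.
Hydraulic radius R = A/P = 208.8/52.86 = 3.951 ft.
From Manning's equation, S = [nQ / (1.486 A R^(2/3))]² = [0.014 × 3370 / (1.486 × 208.8 × 3.951^(2/3))]² = 0.0037.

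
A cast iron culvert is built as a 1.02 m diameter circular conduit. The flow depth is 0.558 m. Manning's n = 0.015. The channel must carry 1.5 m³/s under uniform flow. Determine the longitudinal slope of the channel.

S = 0.0139

For a circular section of diameter D = 1.02 m at depth y = 0.558 m, the central angle is θ = 2 arccos(1 − 2y/D) = 3.33 rad. Then A = (D²/8)(θ − sin θ) = 0.4575 m² and P = Dθ/2 = 1.698 m.
Hydraulic radius R = A/P = 0.4575/1.698 = 0.2693 m.
From Manning's equation, S = [nQ / (1 A R^(2/3))]² = [0.015 × 1.5 / (1 × 0.4575 × 0.2693^(2/3))]² = 0.0139.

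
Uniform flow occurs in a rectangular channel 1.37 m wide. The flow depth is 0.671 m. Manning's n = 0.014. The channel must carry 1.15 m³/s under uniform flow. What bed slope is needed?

S = 0.0013

Flow area A = b·y = 1.37 × 0.671 = 0.9193 m². Wetted perimeter P = b + 2y = 1.37 + 2×0.671 = 2.712 m.
Hydraulic radius R = A/P = 0.9193/2.712 = 0.339 m.
From Manning's equation, S = [nQ / (1 A R^(2/3))]² = [0.014 × 1.15 / (1 × 0.9193 × 0.339^(2/3))]² = 0.0013.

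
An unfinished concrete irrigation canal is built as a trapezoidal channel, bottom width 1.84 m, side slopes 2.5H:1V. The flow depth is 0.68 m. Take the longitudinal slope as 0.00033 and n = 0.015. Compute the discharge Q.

With bottom width b = 1.84 m and side slope z = 2.5: A = (b + zy)y = (1.84 + 2.5×0.68)×0.68 = 2.407 m²; P = b + 2y√(1+z²) = 1.84 + 2×0.68×2.693 = 5.502 m.
Hydraulic radius R = A/P = 2.407/5.502 = 0.4375 m.
Manning's equation: Q = (1/n) A R^(2/3) S^(1/2) = (1/0.015) × 2.407 × 0.4375^(2/3) × 0.00033^(1/2) = 1.68 m³/s.

Q = 1.68 m³/s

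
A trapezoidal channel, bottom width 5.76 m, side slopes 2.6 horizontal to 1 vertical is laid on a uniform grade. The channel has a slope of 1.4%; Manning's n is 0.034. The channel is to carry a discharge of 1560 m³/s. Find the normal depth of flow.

y_n = 7.31 m

Manning's equation rearranged: A R^(2/3) = nQ / (1·√S) = 0.034 × 1560 / (√0.014) = 448.3.
Try y = 9.31 m: A R^(2/3) = 798.4 — high.
Try y = 5.99 m: A R^(2/3) = 281.3 — low.
Try y = 7.31 m: A R^(2/3) = 448.1 — ≈ 448.3.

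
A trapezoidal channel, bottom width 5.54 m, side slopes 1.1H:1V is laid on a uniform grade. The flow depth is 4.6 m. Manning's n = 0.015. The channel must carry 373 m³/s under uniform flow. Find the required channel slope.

S = 0.0038

With bottom width b = 5.54 m and side slope z = 1.1: A = (b + zy)y = (5.54 + 1.1×4.6)×4.6 = 48.76 m²; P = b + 2y√(1+z²) = 5.54 + 2×4.6×1.487 = 19.22 m.
Hydraulic radius R = A/P = 48.76/19.22 = 2.537 m.
From Manning's equation, S = [nQ / (1 A R^(2/3))]² = [0.015 × 373 / (1 × 48.76 × 2.537^(2/3))]² = 0.0038.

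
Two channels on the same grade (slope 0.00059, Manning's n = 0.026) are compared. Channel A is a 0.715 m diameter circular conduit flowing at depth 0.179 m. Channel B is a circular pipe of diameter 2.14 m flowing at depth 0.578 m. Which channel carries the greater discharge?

channel B

Channel A: For a circular section of diameter D = 0.715 m at depth y = 0.179 m, the central angle is θ = 2 arccos(1 − 2y/D) = 2.096 rad. Then A = (D²/8)(θ − sin θ) = 0.07865 m² and P = Dθ/2 = 0.7493 m. Hydraulic radius R = A/P = 0.07865/0.7493 = 0.105 m. Q_A = (1/0.026)·0.07865·0.105^(2/3)·√0.00059 = 0.01635 m³/s.
Channel B: For a circular section of diameter D = 2.14 m at depth y = 0.578 m, the central angle is θ = 2 arccos(1 − 2y/D) = 2.186 rad. Then A = (D²/8)(θ − sin θ) = 0.7839 m² and P = Dθ/2 = 2.339 m. Hydraulic radius R = A/P = 0.7839/2.339 = 0.3351 m. Q_B = (1/0.026)·0.7839·0.3351^(2/3)·√0.00059 = 0.3533 m³/s.
Q_A = 0.01635 m³/s vs Q_B = 0.3533 m³/s, so channel B carries more.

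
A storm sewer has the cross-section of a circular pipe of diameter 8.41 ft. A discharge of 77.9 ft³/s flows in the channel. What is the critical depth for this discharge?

At critical depth, Q² T / (g A³) = 1, i.e. A³/T = Q²/g = 77.9²/32.2 = 188.5.
Trying y = 2.73 ft: A³/T = 484.8 — too large.
Trying y = 1.51 ft: A³/T = 48.17 — too small.
Trying y = 2.14 ft: A³/T = 188.4 — ≈ 188.5.

y_c = 2.14 ft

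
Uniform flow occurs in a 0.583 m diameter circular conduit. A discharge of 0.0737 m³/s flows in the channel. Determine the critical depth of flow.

At critical depth, Q² T / (g A³) = 1, i.e. A³/T = Q²/g = 0.0737²/9.81 = 0.0005537.
Try y = 0.192 m: A³/T = 0.0008206 — high.
Try y = 0.124 m: A³/T = 0.0001498 — low.
Try y = 0.173 m: A³/T = 0.0005482 — matches.

y_c = 0.173 m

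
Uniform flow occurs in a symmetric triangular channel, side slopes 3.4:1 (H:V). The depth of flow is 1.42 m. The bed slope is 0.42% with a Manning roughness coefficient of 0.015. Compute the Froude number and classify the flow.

For a triangular section with side slope z = 3.4: A = zy² = 3.4×1.42² = 6.856 m²; P = 2y√(1+z²) = 2×1.42×3.544 = 10.06 m.
Hydraulic radius R = A/P = 6.856/10.06 = 0.6811 m.
V = (1/n) R^(2/3) √S = (1/0.015) × 0.6811^(2/3) × √0.0042 = 3.345 m/s. Hydraulic depth D_h = A/T = 6.856/9.656 = 0.71 m.
Froude number Fr = V/√(g·D_h) = 3.345/√(9.81×0.71) = 1.27, which is greater than 1, so the flow is supercritical.

supercritical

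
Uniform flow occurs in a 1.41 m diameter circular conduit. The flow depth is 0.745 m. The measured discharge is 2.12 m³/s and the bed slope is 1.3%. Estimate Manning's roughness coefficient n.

n = 0.023

For a circular section of diameter D = 1.41 m at depth y = 0.745 m, the central angle is θ = 2 arccos(1 − 2y/D) = 3.255 rad. Then A = (D²/8)(θ − sin θ) = 0.8371 m² and P = Dθ/2 = 2.295 m.
Hydraulic radius R = A/P = 0.8371/2.295 = 0.3648 m.
Rearranging Manning's equation: n = (1/Q) A R^(2/3) S^(1/2) = (1/2.12) × 0.8371 × 0.3648^(2/3) × √0.013 = 0.023.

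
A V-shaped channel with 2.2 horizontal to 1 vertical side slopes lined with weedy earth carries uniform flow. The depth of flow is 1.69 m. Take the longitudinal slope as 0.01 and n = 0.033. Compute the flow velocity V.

For a triangular section with side slope z = 2.2: A = zy² = 2.2×1.69² = 6.283 m²; P = 2y√(1+z²) = 2×1.69×2.417 = 8.168 m.
Hydraulic radius R = A/P = 6.283/8.168 = 0.7693 m.
From Manning's equation, V = (1/n) R^(2/3) S^(1/2) = (1/0.033) × 0.7693^(2/3) × 0.01^(1/2) = 2.54 m/s.

V = 2.54 m/s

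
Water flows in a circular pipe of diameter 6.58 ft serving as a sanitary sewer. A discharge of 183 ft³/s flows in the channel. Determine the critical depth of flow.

y_c = 3.59 ft

At critical depth, Q² T / (g A³) = 1, i.e. A³/T = Q²/g = 183²/32.2 = 1040.
At y = 4.06 ft: A³/T = 1670 — too large.
At y = 2.65 ft: A³/T = 326.3 — too small.
At y = 3.59 ft: A³/T = 1042 — close enough.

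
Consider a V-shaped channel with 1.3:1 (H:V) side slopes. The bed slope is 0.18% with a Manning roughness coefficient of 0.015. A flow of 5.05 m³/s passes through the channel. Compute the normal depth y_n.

Manning's equation rearranged: A R^(2/3) = nQ / (1·√S) = 0.015 × 5.05 / (√0.0018) = 1.785.
At y = 1.55 m: A R^(2/3) = 2.257 — high.
At y = 1.15 m: A R^(2/3) = 1.018 — low.
At y = 1.42 m: A R^(2/3) = 1.787 — ≈ 1.785.

y_n = 1.42 m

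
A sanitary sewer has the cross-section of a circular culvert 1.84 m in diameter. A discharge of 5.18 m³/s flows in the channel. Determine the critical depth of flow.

At critical depth, Q² T / (g A³) = 1, i.e. A³/T = Q²/g = 5.18²/9.81 = 2.735.
At y = 0.999 m: A³/T = 1.749 — low.
At y = 1.12 m: A³/T = 2.71 — close enough.

y_c = 1.12 m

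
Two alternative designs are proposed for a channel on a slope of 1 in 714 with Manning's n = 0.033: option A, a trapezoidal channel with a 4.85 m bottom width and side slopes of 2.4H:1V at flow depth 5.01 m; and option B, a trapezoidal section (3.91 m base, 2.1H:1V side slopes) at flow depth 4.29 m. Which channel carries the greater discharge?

Channel A: With bottom width b = 4.85 m and side slope z = 2.4: A = (b + zy)y = (4.85 + 2.4×5.01)×5.01 = 84.54 m²; P = b + 2y√(1+z²) = 4.85 + 2×5.01×2.6 = 30.9 m. Hydraulic radius R = A/P = 84.54/30.9 = 2.736 m. Q_A = (1/0.033)·84.54·2.736^(2/3)·√0.001401 = 187.5 m³/s.
Channel B: With bottom width b = 3.91 m and side slope z = 2.1: A = (b + zy)y = (3.91 + 2.1×4.29)×4.29 = 55.42 m²; P = b + 2y√(1+z²) = 3.91 + 2×4.29×2.326 = 23.87 m. Hydraulic radius R = A/P = 55.42/23.87 = 2.322 m. Q_B = (1/0.033)·55.42·2.322^(2/3)·√0.001401 = 110.2 m³/s.
Q_A = 187.5 m³/s vs Q_B = 110.2 m³/s, so channel A carries more.

channel A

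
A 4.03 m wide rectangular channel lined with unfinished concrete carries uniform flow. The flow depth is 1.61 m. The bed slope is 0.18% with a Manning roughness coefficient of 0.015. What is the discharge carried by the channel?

Flow area A = b·y = 4.03 × 1.61 = 6.488 m². Wetted perimeter P = b + 2y = 4.03 + 2×1.61 = 7.25 m.
Hydraulic radius R = A/P = 6.488/7.25 = 0.8949 m.
Manning's equation: Q = (1/n) A R^(2/3) S^(1/2) = (1/0.015) × 6.488 × 0.8949^(2/3) × 0.0018^(1/2) = 17 m³/s.

Q = 17 m³/s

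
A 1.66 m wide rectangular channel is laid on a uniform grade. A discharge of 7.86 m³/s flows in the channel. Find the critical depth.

For a rectangular channel, critical depth y_c = (q²/g)^(1/3) where q = Q/b = 7.86/1.66 = 4.735 m²/s.
So y_c = (4.735²/9.81)^(1/3) = 1.32 m.

y_c = 1.32 m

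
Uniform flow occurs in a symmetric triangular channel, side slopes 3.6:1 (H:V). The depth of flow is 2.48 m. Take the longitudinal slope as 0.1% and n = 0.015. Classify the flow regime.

subcritical

For a triangular section with side slope z = 3.6: A = zy² = 3.6×2.48² = 22.14 m²; P = 2y√(1+z²) = 2×2.48×3.736 = 18.53 m.
Hydraulic radius R = A/P = 22.14/18.53 = 1.195 m.
V = (1/n) R^(2/3) √S = (1/0.015) × 1.195^(2/3) × √0.001 = 2.374 m/s. Hydraulic depth D_h = A/T = 22.14/17.86 = 1.24 m.
Froude number Fr = V/√(g·D_h) = 2.374/√(9.81×1.24) = 0.681, which is less than 1, so the flow is subcritical.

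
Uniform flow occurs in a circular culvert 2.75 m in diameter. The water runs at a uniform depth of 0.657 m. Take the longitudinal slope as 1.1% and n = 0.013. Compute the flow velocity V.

For a circular section of diameter D = 2.75 m at depth y = 0.657 m, the central angle is θ = 2 arccos(1 − 2y/D) = 2.043 rad. Then A = (D²/8)(θ − sin θ) = 1.089 m² and P = Dθ/2 = 2.809 m.
Hydraulic radius R = A/P = 1.089/2.809 = 0.3877 m.
From Manning's equation, V = (1/n) R^(2/3) S^(1/2) = (1/0.013) × 0.3877^(2/3) × 0.011^(1/2) = 4.29 m/s.

V = 4.29 m/s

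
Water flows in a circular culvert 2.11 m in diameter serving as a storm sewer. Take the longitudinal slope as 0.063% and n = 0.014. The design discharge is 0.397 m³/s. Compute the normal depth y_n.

Manning's equation rearranged: A R^(2/3) = nQ / (1·√S) = 0.014 × 0.397 / (√0.00063) = 0.2214.
At y = 0.387 m: A R^(2/3) = 0.1677 — short.
At y = 0.444 m: A R^(2/3) = 0.2215 — close enough.

y_n = 0.444 m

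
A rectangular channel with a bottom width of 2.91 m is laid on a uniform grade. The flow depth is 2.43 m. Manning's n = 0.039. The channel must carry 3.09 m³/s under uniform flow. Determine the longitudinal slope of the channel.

Flow area A = b·y = 2.91 × 2.43 = 7.071 m². Wetted perimeter P = b + 2y = 2.91 + 2×2.43 = 7.77 m.
Hydraulic radius R = A/P = 7.071/7.77 = 0.9101 m.
From Manning's equation, S = [nQ / (1 A R^(2/3))]² = [0.039 × 3.09 / (1 × 7.071 × 0.9101^(2/3))]² = 0.000329.

S = 0.000329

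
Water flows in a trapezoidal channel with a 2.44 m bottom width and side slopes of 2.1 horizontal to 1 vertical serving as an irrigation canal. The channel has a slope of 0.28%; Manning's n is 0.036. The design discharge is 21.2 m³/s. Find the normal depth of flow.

Manning's equation rearranged: A R^(2/3) = nQ / (1·√S) = 0.036 × 21.2 / (√0.0028) = 14.42.
At y = 1.77 m: A R^(2/3) = 11.05 — low.
At y = 2.52 m: A R^(2/3) = 24.1 — high.
At y = 2 m: A R^(2/3) = 14.41 — ≈ 14.42.

y_n = 2 m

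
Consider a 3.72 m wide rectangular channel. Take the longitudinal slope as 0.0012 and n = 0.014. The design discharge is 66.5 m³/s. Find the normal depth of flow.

y_n = 5.76 m

Manning's equation rearranged: A R^(2/3) = nQ / (1·√S) = 0.014 × 66.5 / (√0.0012) = 26.88.
At y = 3.96 m: A R^(2/3) = 17.24 — short.
At y = 5.76 m: A R^(2/3) = 26.89 — matches.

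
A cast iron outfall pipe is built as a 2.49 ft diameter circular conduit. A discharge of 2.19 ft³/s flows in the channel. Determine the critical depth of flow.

y_c = 0.483 ft

At critical depth, Q² T / (g A³) = 1, i.e. A³/T = Q²/g = 2.19²/32.2 = 0.1489.
Trying y = 0.407 ft: A³/T = 0.07577 — short.
Trying y = 0.587 ft: A³/T = 0.3182 — over.
Trying y = 0.483 ft: A³/T = 0.1484 — ≈ 0.1489.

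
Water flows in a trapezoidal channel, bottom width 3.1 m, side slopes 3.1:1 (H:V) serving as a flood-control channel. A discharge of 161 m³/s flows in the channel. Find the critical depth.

At critical depth, Q² T / (g A³) = 1, i.e. A³/T = Q²/g = 161²/9.81 = 2642.
Try y = 2.33 m: A³/T = 793.1 — low.
Try y = 3.57 m: A³/T = 5127 — high.
Try y = 3.07 m: A³/T = 2626 — matches.

y_c = 3.07 m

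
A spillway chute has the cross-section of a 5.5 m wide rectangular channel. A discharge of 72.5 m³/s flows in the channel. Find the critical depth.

For a rectangular channel, critical depth y_c = (q²/g)^(1/3) where q = Q/b = 72.5/5.5 = 13.18 m²/s.
So y_c = (13.18²/9.81)^(1/3) = 2.61 m.

y_c = 2.61 m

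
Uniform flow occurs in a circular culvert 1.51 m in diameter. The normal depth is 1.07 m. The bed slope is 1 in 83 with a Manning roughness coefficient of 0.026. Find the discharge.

Q = 3.36 m³/s

For a circular section of diameter D = 1.51 m at depth y = 1.07 m, the central angle is θ = 2 arccos(1 − 2y/D) = 4.002 rad. Then A = (D²/8)(θ − sin θ) = 1.357 m² and P = Dθ/2 = 3.022 m.
Hydraulic radius R = A/P = 1.357/3.022 = 0.449 m.
Manning's equation: Q = (1/n) A R^(2/3) S^(1/2) = (1/0.026) × 1.357 × 0.449^(2/3) × 0.01205^(1/2) = 3.36 m³/s.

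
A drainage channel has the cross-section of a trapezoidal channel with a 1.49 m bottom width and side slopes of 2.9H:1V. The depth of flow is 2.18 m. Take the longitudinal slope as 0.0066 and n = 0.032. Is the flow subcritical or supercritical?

subcritical

With bottom width b = 1.49 m and side slope z = 2.9: A = (b + zy)y = (1.49 + 2.9×2.18)×2.18 = 17.03 m²; P = b + 2y√(1+z²) = 1.49 + 2×2.18×3.068 = 14.86 m.
Hydraulic radius R = A/P = 17.03/14.86 = 1.146 m.
V = (1/n) R^(2/3) √S = (1/0.032) × 1.146^(2/3) × √0.0066 = 2.78 m/s. Hydraulic depth D_h = A/T = 17.03/14.13 = 1.205 m.
Froude number Fr = V/√(g·D_h) = 2.78/√(9.81×1.205) = 0.809, which is less than 1, so the flow is subcritical.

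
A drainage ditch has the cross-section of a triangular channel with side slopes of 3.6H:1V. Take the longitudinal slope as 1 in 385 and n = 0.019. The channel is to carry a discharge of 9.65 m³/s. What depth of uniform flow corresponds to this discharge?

y_n = 1.2 m

Manning's equation rearranged: A R^(2/3) = nQ / (1·√S) = 0.019 × 9.65 / (√0.002597) = 3.598.
Trying y = 1.02 m: A R^(2/3) = 2.332 — too small.
Trying y = 1.53 m: A R^(2/3) = 6.876 — too large.
Trying y = 1.2 m: A R^(2/3) = 3.598 — matches.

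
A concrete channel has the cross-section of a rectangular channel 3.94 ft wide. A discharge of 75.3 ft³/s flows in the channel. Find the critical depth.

y_c = 2.25 ft

For a rectangular channel, critical depth y_c = (q²/g)^(1/3) where q = Q/b = 75.3/3.94 = 19.11 ft²/s.
So y_c = (19.11²/32.2)^(1/3) = 2.25 ft.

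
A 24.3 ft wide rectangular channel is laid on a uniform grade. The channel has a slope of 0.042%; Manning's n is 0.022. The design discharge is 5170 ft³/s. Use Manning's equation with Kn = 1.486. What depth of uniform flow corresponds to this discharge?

Manning's equation rearranged: A R^(2/3) = nQ / (1.486·√S) = 0.022 × 5170 / (1.486 × √0.00042) = 3735.
Try y = 44.7 ft: A R^(2/3) = 4890 — too large.
Try y = 30.5 ft: A R^(2/3) = 3132 — too small.
Try y = 35.4 ft: A R^(2/3) = 3734 — close enough.

y_n = 35.4 ft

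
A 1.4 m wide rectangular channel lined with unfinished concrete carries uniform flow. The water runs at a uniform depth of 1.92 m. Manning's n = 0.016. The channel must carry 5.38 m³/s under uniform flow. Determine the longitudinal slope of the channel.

S = 0.0025

Flow area A = b·y = 1.4 × 1.92 = 2.688 m². Wetted perimeter P = b + 2y = 1.4 + 2×1.92 = 5.24 m.
Hydraulic radius R = A/P = 2.688/5.24 = 0.513 m.
From Manning's equation, S = [nQ / (1 A R^(2/3))]² = [0.016 × 5.38 / (1 × 2.688 × 0.513^(2/3))]² = 0.0025.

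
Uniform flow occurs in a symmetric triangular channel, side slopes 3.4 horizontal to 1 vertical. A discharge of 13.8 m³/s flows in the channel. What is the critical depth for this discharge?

At critical depth, Q² T / (g A³) = 1, i.e. A³/T = Q²/g = 13.8²/9.81 = 19.41.
At y = 1.03 m: A³/T = 6.701 — too small.
At y = 1.39 m: A³/T = 29.99 — too large.
At y = 1.27 m: A³/T = 19.1 — ≈ 19.41.

y_c = 1.27 m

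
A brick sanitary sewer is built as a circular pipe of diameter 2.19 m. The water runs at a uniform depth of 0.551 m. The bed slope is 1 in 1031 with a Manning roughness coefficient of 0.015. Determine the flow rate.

For a circular section of diameter D = 2.19 m at depth y = 0.551 m, the central angle is θ = 2 arccos(1 − 2y/D) = 2.102 rad. Then A = (D²/8)(θ − sin θ) = 0.7431 m² and P = Dθ/2 = 2.301 m.
Hydraulic radius R = A/P = 0.7431/2.301 = 0.3229 m.
Manning's equation: Q = (1/n) A R^(2/3) S^(1/2) = (1/0.015) × 0.7431 × 0.3229^(2/3) × 0.0009699^(1/2) = 0.726 m³/s.

Q = 0.726 m³/s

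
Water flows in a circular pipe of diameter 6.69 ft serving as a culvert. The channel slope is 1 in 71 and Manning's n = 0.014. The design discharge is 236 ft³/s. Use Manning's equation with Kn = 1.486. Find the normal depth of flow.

Manning's equation rearranged: A R^(2/3) = nQ / (1.486·√S) = 0.014 × 236 / (1.486 × √0.01408) = 18.73.
Try y = 3.09 ft: A R^(2/3) = 21.6 — too large.
Try y = 2.31 ft: A R^(2/3) = 12.69 — too small.
Try y = 2.85 ft: A R^(2/3) = 18.71 — ≈ 18.73.

y_n = 2.85 ft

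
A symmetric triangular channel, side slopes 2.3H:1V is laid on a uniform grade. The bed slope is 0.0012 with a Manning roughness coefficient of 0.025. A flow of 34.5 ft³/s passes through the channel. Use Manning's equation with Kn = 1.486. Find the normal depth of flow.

Manning's equation rearranged: A R^(2/3) = nQ / (1.486·√S) = 0.025 × 34.5 / (1.486 × √0.0012) = 16.76.
At y = 2.11 ft: A R^(2/3) = 10.02 — low.
At y = 2.99 ft: A R^(2/3) = 25.38 — high.
At y = 2.56 ft: A R^(2/3) = 16.77 — matches.

y_n = 2.56 ft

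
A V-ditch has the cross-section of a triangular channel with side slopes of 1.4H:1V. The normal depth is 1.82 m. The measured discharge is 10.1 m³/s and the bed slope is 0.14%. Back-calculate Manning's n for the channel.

n = 0.0141

For a triangular section with side slope z = 1.4: A = zy² = 1.4×1.82² = 4.637 m²; P = 2y√(1+z²) = 2×1.82×1.72 = 6.262 m.
Hydraulic radius R = A/P = 4.637/6.262 = 0.7405 m.
Rearranging Manning's equation: n = (1/Q) A R^(2/3) S^(1/2) = (1/10.1) × 4.637 × 0.7405^(2/3) × √0.0014 = 0.0141.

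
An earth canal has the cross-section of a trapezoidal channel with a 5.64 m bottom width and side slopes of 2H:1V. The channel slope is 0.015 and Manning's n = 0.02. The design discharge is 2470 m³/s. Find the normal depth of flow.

Manning's equation rearranged: A R^(2/3) = nQ / (1·√S) = 0.02 × 2470 / (√0.015) = 403.3.
At y = 6.39 m: A R^(2/3) = 268.2 — low.
At y = 8.76 m: A R^(2/3) = 555.2 — high.
At y = 7.64 m: A R^(2/3) = 403.8 — close enough.

y_n = 7.64 m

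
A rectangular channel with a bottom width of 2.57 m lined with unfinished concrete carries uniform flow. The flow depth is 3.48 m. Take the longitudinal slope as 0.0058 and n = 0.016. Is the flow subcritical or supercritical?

Flow area A = b·y = 2.57 × 3.48 = 8.944 m². Wetted perimeter P = b + 2y = 2.57 + 2×3.48 = 9.53 m.
Hydraulic radius R = A/P = 8.944/9.53 = 0.9385 m.
V = (1/n) R^(2/3) √S = (1/0.016) × 0.9385^(2/3) × √0.0058 = 4.563 m/s. Hydraulic depth D_h = A/T = 8.944/2.57 = 3.48 m.
Froude number Fr = V/√(g·D_h) = 4.563/√(9.81×3.48) = 0.781, which is less than 1, so the flow is subcritical.

subcritical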